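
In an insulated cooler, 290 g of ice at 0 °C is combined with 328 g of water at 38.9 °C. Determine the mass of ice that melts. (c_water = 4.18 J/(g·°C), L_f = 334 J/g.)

m_melted ≈ 160 g

Water can give up m c ΔT = 328·4.18·38.9 = 53333 J before reaching 0 °C.
To melt every bit of ice: 290·334 = 96860 J.
That's not enough to melt it all — equilibrium is at 0 °C with ice remaining.
Mass melted = 53333/334 ≈ 159.7 g.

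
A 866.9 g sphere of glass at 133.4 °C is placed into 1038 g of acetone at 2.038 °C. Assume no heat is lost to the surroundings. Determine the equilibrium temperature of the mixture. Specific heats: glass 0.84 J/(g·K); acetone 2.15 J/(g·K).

Set heat shed by the hot body equal to heat absorbed by the cold body:
866.9·0.84·(133.4 − T) = 1038·2.15·(T − 2.038)
728.2(133.4 − T) = 2231.7(T − 2.038)
2959.9 T = 101690  ⇒  T ≈ 34.36 °C

T_f ≈ 34.4 °C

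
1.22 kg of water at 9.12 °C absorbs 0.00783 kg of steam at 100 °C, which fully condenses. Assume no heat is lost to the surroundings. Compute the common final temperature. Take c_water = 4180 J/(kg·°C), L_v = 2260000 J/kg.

Let T be the final temperature. ΣQ_i = 0:
condense steam: −0.00783·2260000 = −17696; condensed water 100 °C→T: 32.73(T − 100); original water: 5099.6(T − 9.12)
5132.3 T = 17696 + 3272.9 + 46508 = 67477
T ≈ 13.15 °C, under the boiling point, so the assumption holds.

T_f ≈ 13.1 °C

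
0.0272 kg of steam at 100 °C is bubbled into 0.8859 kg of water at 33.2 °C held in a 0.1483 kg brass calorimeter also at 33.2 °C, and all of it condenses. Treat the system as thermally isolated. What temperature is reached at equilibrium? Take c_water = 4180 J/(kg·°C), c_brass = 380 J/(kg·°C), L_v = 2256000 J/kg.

T_f ≈ 51.0 °C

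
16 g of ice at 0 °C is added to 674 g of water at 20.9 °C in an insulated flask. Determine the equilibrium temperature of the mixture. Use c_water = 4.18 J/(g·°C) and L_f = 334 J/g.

T_f ≈ 18.6 °C

Setting the total heat transfer to zero:
melt ice: 16·334 = 5344
  meltwater 0→T: 16·4.18·T = 66.88 T
  water: 2817.3(T − 20.9)
2884.2 T = 58882 − 5344 = 53538
T ≈ 18.56 °C. Since T > 0 °C, the all-ice-melts assumption holds.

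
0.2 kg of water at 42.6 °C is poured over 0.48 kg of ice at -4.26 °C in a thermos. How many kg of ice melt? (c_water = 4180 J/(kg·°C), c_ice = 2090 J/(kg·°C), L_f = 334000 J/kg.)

m_melted ≈ 0.0938 kg

Water can give up m c ΔT = 0.2×4180×42.6 = 35614 J before reaching 0 °C.
Of that, 0.48×2090×4.26 = 4273.6 J goes to bring the ice to 0 °C, leaving 31340 J.
To melt every bit of ice: 0.48×334000 = 160320 J.
That's not enough to melt it all — equilibrium is at 0 °C with ice remaining.
m_melted×334000 = 31340  ⇒  m_melted ≈ 0.09383 kg.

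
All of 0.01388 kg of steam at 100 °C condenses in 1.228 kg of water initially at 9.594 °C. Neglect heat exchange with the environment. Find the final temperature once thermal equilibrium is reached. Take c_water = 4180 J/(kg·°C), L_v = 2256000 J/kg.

T_f ≈ 16.6 °C

Energy balance with sensible and latent terms:
steam→water at 100 °C releases m L_v = 0.01388·2256000 = 31313; condensate cools 100→T: 0.01388·4180·(T − 100) = 58.02(T − 100); water warms: 1.228·4180·(T − 9.594) = 5133(T − 9.594)
5191.1 T = 31313 + 5801.8 + 49246 = 86362
T ≈ 16.64 °C, under the boiling point, so the assumption holds.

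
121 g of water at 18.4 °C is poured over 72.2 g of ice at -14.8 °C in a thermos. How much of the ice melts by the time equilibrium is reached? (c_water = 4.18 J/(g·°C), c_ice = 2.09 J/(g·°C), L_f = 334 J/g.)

m_melted ≈ 21.2 g

Heat available from the water dropping to 0 °C: 121×4.18×18.4 = 9306.4 J.
Warming the ice to 0 °C takes 72.2×2.09×14.8 = 2233.3 J, leaving 7073.1 J for melting.
To melt every bit of ice: 72.2×334 = 24115 J.
That's not enough to melt it all — equilibrium is at 0 °C with ice remaining.
m_melt = 7073.1 / L_f = 21.18 g.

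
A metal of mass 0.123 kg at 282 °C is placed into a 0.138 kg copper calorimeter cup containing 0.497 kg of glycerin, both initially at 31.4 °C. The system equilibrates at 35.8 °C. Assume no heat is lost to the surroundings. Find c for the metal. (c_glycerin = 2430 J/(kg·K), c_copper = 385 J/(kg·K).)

c ≈ 183 J/(kg·K)

Taking heat into each body as positive, Σ m c ΔT = 0:
0.123×c×(35.8 − 282) + 0.497×2430×(35.8 − 31.4) + 0.138×385×(35.8 − 31.4) = 0
-30.28 c = -5547.7
c = -5547.7/-30.28 ≈ 183.2 J/(kg·K)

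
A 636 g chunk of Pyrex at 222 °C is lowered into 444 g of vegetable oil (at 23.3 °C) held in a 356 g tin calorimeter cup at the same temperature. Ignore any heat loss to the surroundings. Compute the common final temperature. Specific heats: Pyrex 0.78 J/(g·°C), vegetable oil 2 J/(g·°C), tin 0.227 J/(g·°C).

T_f ≈ 90.6 °C

Conservation of energy gives ΣQ = 0:
636×0.78×(T − 222) + 444×2×(T − 23.3) + 356×0.227×(T − 23.3) = 0
496.08(T − 222) + 888(T − 23.3) + 80.81(T − 23.3) = 0
(496.08 + 888 + 80.81) T = 496.08×222 + 888×23.3 + 80.81×23.3
T ≈ 90.59 °C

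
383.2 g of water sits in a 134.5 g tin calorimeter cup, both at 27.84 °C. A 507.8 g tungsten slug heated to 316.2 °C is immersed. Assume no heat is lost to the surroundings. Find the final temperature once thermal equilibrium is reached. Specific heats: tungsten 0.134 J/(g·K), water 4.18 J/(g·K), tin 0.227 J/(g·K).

Taking heat into each body as positive, Σ m c ΔT = 0:
507.8*0.134*(T − 316.2) + 383.2*4.18*(T − 27.84) + 134.5*0.227*(T − 27.84) = 0
(68.05 + 1601.8 + 30.53) T = 68.05*316.2 + 1601.8*27.84 + 30.53*27.84
T = 66959 / 1700.4 = 39.4 °C

T_f ≈ 39.4 °C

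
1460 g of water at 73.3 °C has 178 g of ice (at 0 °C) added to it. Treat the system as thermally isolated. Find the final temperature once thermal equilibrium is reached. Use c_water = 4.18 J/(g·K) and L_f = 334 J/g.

Conservation of energy gives ΣQ = 0:
latent heat to melt: 178·334 = 59452; meltwater 0→T: 178·4.18·T = 744.04 T; water: 6102.8(T − 73.3)
6846.8 T = 447335 − 59452 = 387883
T ≈ 56.65 °C. Since T > 0 °C, the all-ice-melts assumption holds.

T_f ≈ 56.7 °C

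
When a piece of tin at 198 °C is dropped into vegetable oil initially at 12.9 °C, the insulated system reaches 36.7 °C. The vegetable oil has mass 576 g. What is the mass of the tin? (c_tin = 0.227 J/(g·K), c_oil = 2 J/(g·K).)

m ≈ 749 g

|Q_tin| = |Q_oil|:
m·0.227·(198 − 36.7) = 576·2·(36.7 − 12.9)
36.62 m = 27418  ⇒  m ≈ 748.8 g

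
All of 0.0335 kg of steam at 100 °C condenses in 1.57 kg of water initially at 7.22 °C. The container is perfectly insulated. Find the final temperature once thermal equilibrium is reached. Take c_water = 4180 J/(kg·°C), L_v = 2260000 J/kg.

T_f ≈ 20.5 °C

Heat gained plus heat lost sum to zero:
condense steam: −0.0335×2260000 = −75710
  condensed water 100 °C→T: 140.03(T − 100)
  original water: 6562.6(T − 7.22)
6702.6 T = 75710 + 14003 + 47382 = 137095
T ≈ 20.45 °C, under the boiling point, so the assumption holds.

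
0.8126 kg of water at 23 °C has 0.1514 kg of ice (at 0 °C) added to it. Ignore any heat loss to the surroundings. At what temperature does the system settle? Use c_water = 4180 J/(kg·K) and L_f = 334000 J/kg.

T_f ≈ 6.8 °C

Energy balance with sensible and latent terms:
latent heat to melt: 0.1514×334000 = 50568
  meltwater 0→T: 0.1514×4180×T = 632.85 T
  water: 3396.7(T − 23)
4029.5 T = 78123 − 50568 = 27556
T ≈ 6.84 °C — above 0 °C, consistent with complete melting.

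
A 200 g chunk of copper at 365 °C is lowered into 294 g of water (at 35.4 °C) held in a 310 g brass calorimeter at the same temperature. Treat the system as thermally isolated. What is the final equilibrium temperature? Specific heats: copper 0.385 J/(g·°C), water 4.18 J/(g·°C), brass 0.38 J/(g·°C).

T_f ≈ 53.2 °C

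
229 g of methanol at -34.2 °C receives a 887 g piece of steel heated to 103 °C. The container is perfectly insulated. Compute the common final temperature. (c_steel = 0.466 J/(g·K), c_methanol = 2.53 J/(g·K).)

T_f = Σ m_i c_i T_i / Σ m_i c_i:
T_f = (413.34·103 + 579.37·(-34.2)) / (413.34 + 579.37)
    = 22760 / 992.71 ≈ 22.93 °C

T_f ≈ 22.9 °C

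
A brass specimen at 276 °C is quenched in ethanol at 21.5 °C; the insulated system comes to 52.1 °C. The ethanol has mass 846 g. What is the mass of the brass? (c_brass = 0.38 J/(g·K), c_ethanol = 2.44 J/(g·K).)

Setting the total heat transfer to zero:
m·0.38·(52.1 − 276) + 846·2.44·(52.1 − 21.5) = 0
-85.08 m = -63166
m = -63166/-85.08 ≈ 742.4 g

m ≈ 742 g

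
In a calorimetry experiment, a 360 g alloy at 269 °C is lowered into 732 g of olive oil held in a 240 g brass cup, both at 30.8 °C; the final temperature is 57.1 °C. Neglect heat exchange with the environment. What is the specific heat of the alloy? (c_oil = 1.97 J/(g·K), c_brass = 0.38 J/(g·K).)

c ≈ 0.529 J/(g·K)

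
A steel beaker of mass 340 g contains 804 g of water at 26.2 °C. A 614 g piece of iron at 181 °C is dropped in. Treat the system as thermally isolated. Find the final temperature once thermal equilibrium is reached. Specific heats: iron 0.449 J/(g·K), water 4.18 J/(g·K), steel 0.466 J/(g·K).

Heat gained plus heat lost sum to zero:
614*0.449*(T − 181) + 804*4.18*(T − 26.2) + 340*0.466*(T − 26.2) = 0
275.69(T − 181) + 3360.7(T − 26.2) + 158.44(T − 26.2) = 0
3794.8 T = 142101
T = 142101 / 3794.8 = 37.4 °C

T_f ≈ 37.4 °C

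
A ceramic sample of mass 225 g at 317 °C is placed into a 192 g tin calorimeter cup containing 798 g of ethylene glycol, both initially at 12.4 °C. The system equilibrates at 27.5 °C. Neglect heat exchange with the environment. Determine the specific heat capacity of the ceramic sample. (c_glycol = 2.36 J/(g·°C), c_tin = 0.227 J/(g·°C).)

Let T be the final temperature. ΣQ_i = 0:
225·c·(27.5 − 317) + 798·2.36·(27.5 − 12.4) + 192·0.227·(27.5 − 12.4) = 0
-65138 c = -29096
c = -29096/-65138 ≈ 0.4467 J/(g·°C)

c ≈ 0.447 J/(g·°C)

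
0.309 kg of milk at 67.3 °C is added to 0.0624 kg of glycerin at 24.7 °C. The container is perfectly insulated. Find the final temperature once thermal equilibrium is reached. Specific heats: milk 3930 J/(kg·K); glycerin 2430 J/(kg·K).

T_f ≈ 62.6 °C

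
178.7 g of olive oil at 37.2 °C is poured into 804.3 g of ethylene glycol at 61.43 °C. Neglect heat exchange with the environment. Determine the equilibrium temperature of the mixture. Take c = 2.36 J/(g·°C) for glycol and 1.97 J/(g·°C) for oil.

T_f ≈ 57.6 °C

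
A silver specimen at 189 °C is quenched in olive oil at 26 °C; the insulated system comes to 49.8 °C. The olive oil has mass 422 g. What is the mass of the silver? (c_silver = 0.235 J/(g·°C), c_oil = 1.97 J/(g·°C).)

m ≈ 605 g

Net heat exchanged in the isolated system is zero:
m×0.235×(49.8 − 189) + 422×1.97×(49.8 − 26) = 0
-32.71 m = -19786
m = -19786/-32.71 ≈ 604.9 g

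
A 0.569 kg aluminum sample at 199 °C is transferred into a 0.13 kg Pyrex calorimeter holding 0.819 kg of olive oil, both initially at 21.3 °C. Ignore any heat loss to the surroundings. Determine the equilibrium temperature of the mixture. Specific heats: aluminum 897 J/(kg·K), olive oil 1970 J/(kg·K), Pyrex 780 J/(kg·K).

Conservation of energy gives ΣQ = 0:
0.569*897*(T − 199) + 0.819*1970*(T − 21.3) + 0.13*780*(T − 21.3) = 0
510.39(T − 199) + 1613.4(T − 21.3) + 101.4(T − 21.3) = 0
2225.2 T = 138094
T = 138094/2225.2 ≈ 62.06 °C

T_f ≈ 62.1 °C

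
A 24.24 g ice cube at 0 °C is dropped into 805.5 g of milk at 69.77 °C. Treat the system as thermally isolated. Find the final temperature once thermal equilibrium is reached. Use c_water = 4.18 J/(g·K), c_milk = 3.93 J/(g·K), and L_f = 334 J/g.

T_f ≈ 65.1 °C

Net heat exchanged in the isolated system is zero:
fusion: m_ice L_f = 24.24·334 = 8096.2
  warm the meltwater: 101.32 T
  milk: 3165.6(T − 69.77)
3266.9 T = 220865 − 8096.2 = 212769
T ≈ 65.13 °C — above 0 °C, consistent with complete melting.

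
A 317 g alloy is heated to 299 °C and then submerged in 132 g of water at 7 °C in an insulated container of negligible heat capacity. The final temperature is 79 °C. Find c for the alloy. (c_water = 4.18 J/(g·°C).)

c ≈ 0.57 J/(g·°C)

Taking heat into each body as positive, Σ m c ΔT = 0:
317×c×(79 − 299) + 132×4.18×(79 − 7) = 0
-69740 c = -39727
c = -39727/-69740 ≈ 0.5696 J/(g·°C)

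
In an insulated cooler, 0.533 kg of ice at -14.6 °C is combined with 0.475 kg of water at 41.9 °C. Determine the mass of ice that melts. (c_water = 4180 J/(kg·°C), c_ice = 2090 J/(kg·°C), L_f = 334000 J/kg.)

Water can give up m c ΔT = 0.475×4180×41.9 = 83192 J before reaching 0 °C.
Warming the ice to 0 °C takes 0.533×2090×14.6 = 16264 J, leaving 66928 J for melting.
Melting all 0.533 kg of ice would need 0.533×334000 = 178022 J.
That's not enough to melt it all — equilibrium is at 0 °C with ice remaining.
m_melt = 66928 / L_f = 0.2004 kg.

m_melted ≈ 0.2 kg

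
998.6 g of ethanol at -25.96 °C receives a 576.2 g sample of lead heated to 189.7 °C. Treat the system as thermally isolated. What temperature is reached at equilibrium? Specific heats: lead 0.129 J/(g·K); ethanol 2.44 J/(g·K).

T_f ≈ -19.6 °C

T_f = Σ m_i c_i T_i / Σ m_i c_i:
T_f = (74.33·189.7 + 2436.6·(-25.96)) / (74.33 + 2436.6)
    = -49153 / 2510.9 ≈ -19.58 °C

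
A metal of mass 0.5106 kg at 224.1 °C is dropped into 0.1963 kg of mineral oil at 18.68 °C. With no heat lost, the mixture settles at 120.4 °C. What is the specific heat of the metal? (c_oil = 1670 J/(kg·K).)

c ≈ 630 J/(kg·K)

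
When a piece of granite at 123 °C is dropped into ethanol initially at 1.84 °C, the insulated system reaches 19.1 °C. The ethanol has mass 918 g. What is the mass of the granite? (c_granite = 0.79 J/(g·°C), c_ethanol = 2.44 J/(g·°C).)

|Q_granite| = |Q_ethanol|:
m·0.79·(123 − 19.1) = 918·2.44·(19.1 − 1.84)
82.08 m = 38661  ⇒  m ≈ 471 g

m ≈ 471 g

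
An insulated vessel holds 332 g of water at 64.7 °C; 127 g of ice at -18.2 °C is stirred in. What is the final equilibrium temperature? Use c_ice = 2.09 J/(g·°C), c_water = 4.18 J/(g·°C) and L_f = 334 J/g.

T_f ≈ 22.2 °C

Setting the total heat transfer to zero:
warm ice to 0 °C: 127·2.09·(0 − (-18.2)) = 4830.8; fusion: m_ice L_f = 127·334 = 42418; warm the meltwater: 530.86 T; water: 1387.8(T − 64.7)
1918.6 T = 89788 − 47249 = 42539
T ≈ 22.17 °C (positive, so assuming full melt was valid).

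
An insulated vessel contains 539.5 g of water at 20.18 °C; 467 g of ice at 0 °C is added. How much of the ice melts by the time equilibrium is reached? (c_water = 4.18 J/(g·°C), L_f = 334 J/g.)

m_melted ≈ 136 g

Cooling the water to 0 °C releases 539.5·4.18·20.18 = 45508 J.
Melting all 467 g of ice would need 467·334 = 155978 J.
45508 J < 155978 J, so only part of the ice melts and the system sits at 0 °C.
Mass melted = 45508/334 ≈ 136.3 g.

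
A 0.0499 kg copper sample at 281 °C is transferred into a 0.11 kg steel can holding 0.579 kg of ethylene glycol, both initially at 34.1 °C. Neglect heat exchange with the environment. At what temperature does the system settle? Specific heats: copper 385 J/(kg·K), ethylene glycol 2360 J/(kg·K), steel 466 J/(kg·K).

Net heat exchanged in the isolated system is zero:
0.0499·385·(T − 281) + 0.579·2360·(T − 34.1) + 0.11·466·(T − 34.1) = 0
19.21(T − 281) + 1366.4(T − 34.1) + 51.26(T − 34.1) = 0
1436.9 T = 53742
T ≈ 37.40 °C

T_f ≈ 37.4 °C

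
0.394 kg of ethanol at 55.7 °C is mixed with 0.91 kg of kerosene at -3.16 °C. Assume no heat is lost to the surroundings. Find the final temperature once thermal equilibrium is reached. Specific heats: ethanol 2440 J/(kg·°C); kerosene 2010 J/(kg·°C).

T_f ≈ 17.1 °C

With ΣQ=0 the equilibrium temperature is the m·c-weighted mean:
T_f = (961.36*55.7 + 1829.1*(-3.16)) / (961.36 + 1829.1)
    = 47768 / 2790.5 ≈ 17.12 °C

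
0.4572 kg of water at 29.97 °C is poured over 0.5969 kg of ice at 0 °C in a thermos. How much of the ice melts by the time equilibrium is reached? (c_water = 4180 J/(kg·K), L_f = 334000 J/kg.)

Heat available from the water dropping to 0 °C: 0.4572·4180·29.97 = 57276 J.
Melting all 0.5969 kg of ice would need 0.5969·334000 = 199365 J.
Since 57276 < 199365 J, not all the ice melts; equilibrium is at 0 °C.
Mass melted = 57276/334000 ≈ 0.1715 kg.

m_melted ≈ 0.171 kg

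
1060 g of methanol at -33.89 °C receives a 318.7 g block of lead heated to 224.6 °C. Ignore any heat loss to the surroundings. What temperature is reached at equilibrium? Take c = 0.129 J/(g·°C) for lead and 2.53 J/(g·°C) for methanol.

T_f ≈ -30.0 °C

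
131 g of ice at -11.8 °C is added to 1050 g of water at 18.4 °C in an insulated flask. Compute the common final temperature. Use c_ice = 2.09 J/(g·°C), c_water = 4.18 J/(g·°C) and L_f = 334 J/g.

T_f ≈ 6.8 °C

Net heat exchanged in the isolated system is zero:
warm ice to 0 °C: 131·2.09·(0 − (-11.8)) = 3230.7
  melt ice: 131·334 = 43754
  warm the meltwater: 547.58 T
  water cools: 1050·4.18·(T − 18.4) = 4389(T − 18.4)
4936.6 T = 80758 − 46985 = 33773
T ≈ 6.84 °C — above 0 °C, consistent with complete melting.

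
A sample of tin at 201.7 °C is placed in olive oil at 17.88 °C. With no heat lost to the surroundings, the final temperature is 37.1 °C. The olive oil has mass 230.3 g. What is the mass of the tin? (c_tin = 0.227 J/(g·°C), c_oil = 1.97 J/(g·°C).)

Net heat exchanged in the isolated system is zero:
m·0.227·(37.1 − 201.7) + 230.3·1.97·(37.1 − 17.88) = 0
-37.36 m = -8719.9
m = -8719.9/-37.36 ≈ 233.4 g

m ≈ 233 g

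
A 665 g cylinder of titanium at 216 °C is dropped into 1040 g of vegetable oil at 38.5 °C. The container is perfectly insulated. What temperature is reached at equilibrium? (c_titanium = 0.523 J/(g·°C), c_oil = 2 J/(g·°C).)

Heat gained plus heat lost sum to zero:
665·0.523·(T − 216) + 1040·2·(T − 38.5) = 0
2427.8 T = 155204
T = 155204 / 2427.8 = 63.9 °C

T_f ≈ 63.9 °C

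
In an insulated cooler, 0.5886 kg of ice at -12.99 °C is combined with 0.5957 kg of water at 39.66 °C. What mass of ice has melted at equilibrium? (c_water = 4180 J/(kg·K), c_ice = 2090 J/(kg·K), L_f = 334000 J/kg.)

m_melted ≈ 0.248 kg

Water can give up m c ΔT = 0.5957·4180·39.66 = 98754 J before reaching 0 °C.
Warming the ice to 0 °C takes 0.5886·2090·12.99 = 15980 J, leaving 82774 J for melting.
Fully melting the ice requires m_ice L_f = 0.5886·334000 = 196592 J.
Since 82774 < 196592 J, not all the ice melts; equilibrium is at 0 °C.
m_melted·334000 = 82774  ⇒  m_melted ≈ 0.2478 kg.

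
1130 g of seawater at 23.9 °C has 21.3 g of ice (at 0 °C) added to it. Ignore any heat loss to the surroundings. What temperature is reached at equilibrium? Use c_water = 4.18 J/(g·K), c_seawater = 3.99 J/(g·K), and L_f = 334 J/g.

T_f ≈ 21.9 °C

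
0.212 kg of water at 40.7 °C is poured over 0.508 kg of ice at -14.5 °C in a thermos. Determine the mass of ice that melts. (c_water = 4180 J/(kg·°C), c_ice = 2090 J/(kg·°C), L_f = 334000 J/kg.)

m_melted ≈ 0.0619 kg

Water can give up m c ΔT = 0.212×4180×40.7 = 36067 J before reaching 0 °C.
Of that, 0.508×2090×14.5 = 15395 J goes to bring the ice to 0 °C, leaving 20672 J.
Fully melting the ice requires m_ice L_f = 0.508×334000 = 169672 J.
20672 J < 169672 J, so only part of the ice melts and the system sits at 0 °C.
m_melted×334000 = 20672  ⇒  m_melted ≈ 0.06189 kg.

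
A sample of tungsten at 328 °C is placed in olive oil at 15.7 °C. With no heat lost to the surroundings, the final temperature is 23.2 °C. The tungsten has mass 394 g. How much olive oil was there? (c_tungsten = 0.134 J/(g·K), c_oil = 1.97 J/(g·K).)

m ≈ 1090 g

|Q_tungsten| = |Q_oil|:
394·0.134·(328 − 23.2) = m·1.97·(23.2 − 15.7)
14.78 m = 16092  ⇒  m ≈ 1089 g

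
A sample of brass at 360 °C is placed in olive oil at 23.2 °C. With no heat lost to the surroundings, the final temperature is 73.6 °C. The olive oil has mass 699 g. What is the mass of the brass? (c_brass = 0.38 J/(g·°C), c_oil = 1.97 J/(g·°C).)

|Q_brass| = |Q_oil|:
m×0.38×(360 − 73.6) = 699×1.97×(73.6 − 23.2)
108.83 m = 69402  ⇒  m ≈ 637.7 g

m ≈ 638 g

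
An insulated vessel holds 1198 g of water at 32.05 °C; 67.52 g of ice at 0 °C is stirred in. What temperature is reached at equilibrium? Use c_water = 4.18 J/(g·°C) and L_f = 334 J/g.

Taking heat into each body as positive, Σ m c ΔT = 0:
fusion: m_ice L_f = 67.52×334 = 22552
  warm the meltwater: 282.23 T
  water: 5007.6(T − 32.05)
5289.9 T = 160495 − 22552 = 137943
T ≈ 26.08 °C. Since T > 0 °C, the all-ice-melts assumption holds.

T_f ≈ 26.1 °C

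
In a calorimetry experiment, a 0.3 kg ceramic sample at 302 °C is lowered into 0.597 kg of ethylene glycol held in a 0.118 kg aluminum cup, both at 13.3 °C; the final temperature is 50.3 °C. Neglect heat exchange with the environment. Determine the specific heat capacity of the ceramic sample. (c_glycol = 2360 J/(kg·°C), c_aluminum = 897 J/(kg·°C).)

c ≈ 742 J/(kg·°C)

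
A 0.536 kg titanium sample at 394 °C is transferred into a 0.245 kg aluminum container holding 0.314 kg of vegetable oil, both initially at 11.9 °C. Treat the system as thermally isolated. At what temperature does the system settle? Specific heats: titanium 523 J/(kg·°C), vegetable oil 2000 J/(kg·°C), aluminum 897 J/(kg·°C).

T_f ≈ 106.9 °C

T_f = Σ m_i c_i T_i / Σ m_i c_i:
T_f = (280.33·394 + 628·11.9 + 219.76·11.9) / (280.33 + 628 + 219.76)
    = 120538 / 1128.1 ≈ 106.85 °C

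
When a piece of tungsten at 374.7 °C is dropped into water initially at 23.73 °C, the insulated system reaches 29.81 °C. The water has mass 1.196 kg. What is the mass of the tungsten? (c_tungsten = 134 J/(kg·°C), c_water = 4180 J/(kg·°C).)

Let T be the final temperature. ΣQ_i = 0:
m×134×(29.81 − 374.7) + 1.196×4180×(29.81 − 23.73) = 0
-46215 m = -30396
m = -30396/-46215 ≈ 0.6577 kg

m ≈ 0.658 kg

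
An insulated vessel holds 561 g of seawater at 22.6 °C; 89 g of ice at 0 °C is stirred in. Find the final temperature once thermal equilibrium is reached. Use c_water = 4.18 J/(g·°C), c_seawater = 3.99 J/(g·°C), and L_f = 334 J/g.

Heat gained plus heat lost sum to zero:
latent heat to melt: 89·334 = 29726; meltwater 0→T: 89·4.18·T = 372.02 T; seawater: 2238.4(T − 22.6)
2610.4 T = 50588 − 29726 = 20862
T ≈ 7.99 °C. Since T > 0 °C, the all-ice-melts assumption holds.

T_f ≈ 8.0 °C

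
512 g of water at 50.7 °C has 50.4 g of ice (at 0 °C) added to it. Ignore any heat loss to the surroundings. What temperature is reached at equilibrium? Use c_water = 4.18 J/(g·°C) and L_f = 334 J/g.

T_f ≈ 39.0 °C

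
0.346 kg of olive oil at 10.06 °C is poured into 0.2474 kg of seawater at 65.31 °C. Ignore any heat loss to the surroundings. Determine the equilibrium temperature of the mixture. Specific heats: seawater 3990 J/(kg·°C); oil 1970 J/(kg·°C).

T_f is the heat-capacity-weighted average of the initial temperatures:
T_f = (987.13×65.31 + 681.62×10.06) / (987.13 + 681.62)
    = 71326 / 1668.7 ≈ 42.74 °C

T_f ≈ 42.7 °C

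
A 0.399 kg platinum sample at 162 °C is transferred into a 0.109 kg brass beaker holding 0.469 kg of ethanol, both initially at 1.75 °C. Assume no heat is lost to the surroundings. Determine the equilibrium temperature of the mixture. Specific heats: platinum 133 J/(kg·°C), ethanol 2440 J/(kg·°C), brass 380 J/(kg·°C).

Heat gained plus heat lost sum to zero:
0.399*133*(T − 162) + 0.469*2440*(T − 1.75) + 0.109*380*(T − 1.75) = 0
1238.8 T = 10672
T = 10672 / 1238.8 = 8.61 °C

T_f ≈ 8.6 °C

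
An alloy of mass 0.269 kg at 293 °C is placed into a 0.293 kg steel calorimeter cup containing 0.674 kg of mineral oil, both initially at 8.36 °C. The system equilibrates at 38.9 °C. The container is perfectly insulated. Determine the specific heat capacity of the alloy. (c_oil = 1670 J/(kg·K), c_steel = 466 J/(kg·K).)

c ≈ 564 J/(kg·K)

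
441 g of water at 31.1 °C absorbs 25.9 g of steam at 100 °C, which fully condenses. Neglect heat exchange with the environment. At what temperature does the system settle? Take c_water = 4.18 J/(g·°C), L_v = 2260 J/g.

Let T be the final temperature. ΣQ_i = 0:
condense steam: −25.9·2260 = −58534; condensate cools 100→T: 25.9·4.18·(T − 100) = 108.26(T − 100); original water: 1843.4(T − 31.1)
1951.6 T = 58534 + 10826 + 57329 = 126689
T ≈ 64.91 °C (< 100 °C, so full condensation is consistent).

T_f ≈ 64.9 °C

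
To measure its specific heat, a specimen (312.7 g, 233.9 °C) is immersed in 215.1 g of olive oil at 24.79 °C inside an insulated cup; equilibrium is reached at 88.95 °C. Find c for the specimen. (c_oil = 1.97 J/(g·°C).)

Heat lost by the specimen = heat gained by the oil:
312.7·c·(233.9 − 88.95) = 215.1·1.97·(88.95 − 24.79)
45326 c = 27188  ⇒  c ≈ 0.5998 J/(g·°C)

c ≈ 0.6 J/(g·°C)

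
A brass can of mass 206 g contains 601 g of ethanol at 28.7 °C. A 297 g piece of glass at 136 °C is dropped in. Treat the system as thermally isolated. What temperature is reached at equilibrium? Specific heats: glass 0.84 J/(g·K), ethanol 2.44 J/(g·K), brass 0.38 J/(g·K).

T_f ≈ 43.6 °C

With ΣQ=0 the equilibrium temperature is the m·c-weighted mean:
T_f = (249.48·136 + 1466.4·28.7 + 78.28·28.7) / (249.48 + 1466.4 + 78.28)
    = 78263 / 1794.2 ≈ 43.62 °C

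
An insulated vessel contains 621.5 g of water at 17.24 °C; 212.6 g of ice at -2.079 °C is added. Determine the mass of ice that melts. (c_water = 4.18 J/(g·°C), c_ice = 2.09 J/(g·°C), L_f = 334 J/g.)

m_melted ≈ 131 g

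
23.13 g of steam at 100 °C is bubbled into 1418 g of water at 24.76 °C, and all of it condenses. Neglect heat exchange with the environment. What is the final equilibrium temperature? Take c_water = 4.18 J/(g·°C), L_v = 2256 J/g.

Energy conservation, ΣQ = 0:
steam→water at 100 °C releases m L_v = 23.13·2256 = 52181
  condensed water 100 °C→T: 96.68(T − 100)
  water warms: 1418·4.18·(T − 24.76) = 5927.2(T − 24.76)
6023.9 T = 52181 + 9668.3 + 146758 = 208608
T ≈ 34.63 °C (< 100 °C, so full condensation is consistent).

T_f ≈ 34.6 °C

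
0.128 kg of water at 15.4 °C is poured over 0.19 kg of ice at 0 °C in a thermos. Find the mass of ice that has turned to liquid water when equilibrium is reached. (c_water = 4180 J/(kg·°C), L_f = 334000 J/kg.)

m_melted ≈ 0.0247 kg

Cooling the water to 0 °C releases 0.128×4180×15.4 = 8239.6 J.
Fully melting the ice requires m_ice L_f = 0.19×334000 = 63460 J.
Since 8239.6 < 63460 J, not all the ice melts; equilibrium is at 0 °C.
m_melted×334000 = 8239.6  ⇒  m_melted ≈ 0.02467 kg.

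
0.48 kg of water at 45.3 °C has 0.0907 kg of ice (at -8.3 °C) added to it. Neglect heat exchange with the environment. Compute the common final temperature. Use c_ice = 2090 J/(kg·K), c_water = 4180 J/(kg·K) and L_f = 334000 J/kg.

Sum of m c ΔT and latent-heat terms is zero:
warm ice to 0 °C: 0.0907×2090×(0 − (-8.3)) = 1573.4; latent heat to melt: 0.0907×334000 = 30294; warm the meltwater: 379.13 T; water: 2006.4(T − 45.3)
2385.5 T = 90890 − 31867 = 59023
T ≈ 24.74 °C. Since T > 0 °C, the all-ice-melts assumption holds.

T_f ≈ 24.7 °C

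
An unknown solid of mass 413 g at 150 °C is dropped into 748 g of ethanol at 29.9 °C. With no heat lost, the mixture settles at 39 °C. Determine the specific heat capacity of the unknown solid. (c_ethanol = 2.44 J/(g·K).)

c ≈ 0.362 J/(g·K)

Taking heat into each body as positive, Σ m c ΔT = 0:
413·c·(39 − 150) + 748·2.44·(39 − 29.9) = 0
-45843 c = -16609
c = -16609/-45843 ≈ 0.3623 J/(g·K)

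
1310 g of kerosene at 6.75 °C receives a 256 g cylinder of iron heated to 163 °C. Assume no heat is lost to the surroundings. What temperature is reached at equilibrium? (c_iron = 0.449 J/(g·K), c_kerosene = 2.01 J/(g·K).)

With ΣQ=0 the equilibrium temperature is the m·c-weighted mean:
T_f = (114.94×163 + 2633.1×6.75) / (114.94 + 2633.1)
    = 36509 / 2748 ≈ 13.29 °C

T_f ≈ 13.3 °C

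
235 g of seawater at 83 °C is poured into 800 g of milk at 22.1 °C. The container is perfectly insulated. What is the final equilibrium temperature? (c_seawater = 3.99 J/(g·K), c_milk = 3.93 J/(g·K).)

T_f ≈ 36.1 °C

Energy conservation, ΣQ = 0:
235*3.99*(T − 83) + 800*3.93*(T − 22.1) = 0
937.65(T − 83) + 3144(T − 22.1) = 0
4081.7 T = 147307
T ≈ 36.09 °C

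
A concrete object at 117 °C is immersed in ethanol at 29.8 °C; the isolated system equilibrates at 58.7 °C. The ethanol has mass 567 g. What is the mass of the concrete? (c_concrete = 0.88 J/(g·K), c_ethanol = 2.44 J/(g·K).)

m ≈ 779 g

Heat lost by the concrete = heat gained by the ethanol:
m·0.88·(117 − 58.7) = 567·2.44·(58.7 − 29.8)
51.3 m = 39983  ⇒  m ≈ 779.3 g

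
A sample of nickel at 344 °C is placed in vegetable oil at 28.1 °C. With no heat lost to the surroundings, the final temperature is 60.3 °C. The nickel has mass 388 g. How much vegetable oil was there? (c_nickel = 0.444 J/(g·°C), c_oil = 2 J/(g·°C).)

Setting the total heat transfer to zero:
388×0.444×(60.3 − 344) + m×2×(60.3 − 28.1) = 0
64.4 m = 48874
m = 48874/64.4 ≈ 758.9 g

m ≈ 759 g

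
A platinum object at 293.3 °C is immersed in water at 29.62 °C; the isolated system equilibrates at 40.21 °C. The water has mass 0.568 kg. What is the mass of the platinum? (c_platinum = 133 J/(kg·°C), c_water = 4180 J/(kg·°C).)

Taking heat into each body as positive, Σ m c ΔT = 0:
m×133×(40.21 − 293.3) + 0.568×4180×(40.21 − 29.62) = 0
-33661 m = -25143
m = -25143/-33661 ≈ 0.747 kg

m ≈ 0.747 kg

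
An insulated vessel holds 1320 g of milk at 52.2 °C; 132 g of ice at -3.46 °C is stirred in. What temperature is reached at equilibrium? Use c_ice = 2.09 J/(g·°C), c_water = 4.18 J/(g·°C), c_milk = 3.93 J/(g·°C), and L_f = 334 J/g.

Heat gained plus heat lost sum to zero:
warm ice to 0 °C: 132·2.09·(0 − (-3.46)) = 954.54
  melt ice: 132·334 = 44088
  warm the meltwater: 551.76 T
  milk: 5187.6(T − 52.2)
5739.4 T = 270793 − 45043 = 225750
T ≈ 39.33 °C. Since T > 0 °C, the all-ice-melts assumption holds.

T_f ≈ 39.3 °C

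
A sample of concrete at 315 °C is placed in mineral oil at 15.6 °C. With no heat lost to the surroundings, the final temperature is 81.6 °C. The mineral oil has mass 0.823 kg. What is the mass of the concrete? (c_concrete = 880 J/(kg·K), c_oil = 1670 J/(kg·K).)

Let T be the final temperature. ΣQ_i = 0:
m·880·(81.6 − 315) + 0.823·1670·(81.6 − 15.6) = 0
-205392 m = -90711
m = -90711/-205392 ≈ 0.4416 kg

m ≈ 0.442 kg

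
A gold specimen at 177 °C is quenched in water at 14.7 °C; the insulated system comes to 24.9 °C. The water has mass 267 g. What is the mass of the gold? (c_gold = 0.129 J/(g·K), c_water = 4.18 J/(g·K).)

m ≈ 580 g

Heat lost by the gold = heat gained by the water:
m×0.129×(177 − 24.9) = 267×4.18×(24.9 − 14.7)
19.62 m = 11384  ⇒  m ≈ 580.2 g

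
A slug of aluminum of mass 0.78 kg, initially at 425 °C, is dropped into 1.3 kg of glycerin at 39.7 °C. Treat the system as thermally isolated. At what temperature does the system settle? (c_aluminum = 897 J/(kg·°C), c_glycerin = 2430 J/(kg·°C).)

Energy conservation, ΣQ = 0:
0.78*897*(T − 425) + 1.3*2430*(T − 39.7) = 0
3858.7 T = 422768
T = 422768 / 3858.7 = 110 °C

T_f ≈ 109.6 °C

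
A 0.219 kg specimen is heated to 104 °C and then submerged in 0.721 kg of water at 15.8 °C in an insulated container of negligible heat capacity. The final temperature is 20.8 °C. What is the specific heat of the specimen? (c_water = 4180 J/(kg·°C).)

c ≈ 827 J/(kg·°C)

m_s c (T_s − T_f) = m_water c_water (T_f − T_0):
0.219·c·(104 − 20.8) = 0.721·4180·(20.8 − 15.8)
18.22 c = 15069  ⇒  c ≈ 827 J/(kg·°C)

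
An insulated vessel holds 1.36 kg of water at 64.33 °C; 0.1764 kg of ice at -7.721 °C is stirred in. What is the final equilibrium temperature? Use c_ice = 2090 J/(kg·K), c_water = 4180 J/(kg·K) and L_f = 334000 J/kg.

Let T be the final temperature. ΣQ_i = 0:
ice -7.721→0 °C: 0.1764·2090·7.721 = 2846.5; fusion: m_ice L_f = 0.1764·334000 = 58918; warm the meltwater: 737.35 T; water: 5684.8(T − 64.33)
6422.2 T = 365703 − 61764 = 303939
T ≈ 47.33 °C. Since T > 0 °C, the all-ice-melts assumption holds.

T_f ≈ 47.3 °C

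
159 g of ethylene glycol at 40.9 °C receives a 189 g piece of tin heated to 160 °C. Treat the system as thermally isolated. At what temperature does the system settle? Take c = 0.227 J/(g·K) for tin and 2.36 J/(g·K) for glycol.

T_f ≈ 53.1 °C

Heat gained plus heat lost sum to zero:
189*0.227*(T − 160) + 159*2.36*(T − 40.9) = 0
(42.9 + 375.24) T = 42.9*160 + 375.24*40.9
T = 22212/418.14 ≈ 53.12 °C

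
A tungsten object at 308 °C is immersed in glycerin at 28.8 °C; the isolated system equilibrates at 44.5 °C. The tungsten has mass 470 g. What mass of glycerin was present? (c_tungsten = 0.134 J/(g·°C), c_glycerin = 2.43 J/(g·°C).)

|Q_tungsten| = |Q_glycerin|:
470·0.134·(308 − 44.5) = m·2.43·(44.5 − 28.8)
38.15 m = 16595  ⇒  m ≈ 435 g

m ≈ 435 g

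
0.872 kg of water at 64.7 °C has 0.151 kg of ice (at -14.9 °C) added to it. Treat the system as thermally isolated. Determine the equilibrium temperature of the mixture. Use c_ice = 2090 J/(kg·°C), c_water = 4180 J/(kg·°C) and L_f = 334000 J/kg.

Sum of m c ΔT and latent-heat terms is zero:
ice -14.9→0 °C: 0.151·2090·14.9 = 4702.3; fusion: m_ice L_f = 0.151·334000 = 50434; meltwater 0→T: 0.151·4180·T = 631.18 T; water cools: 0.872·4180·(T − 64.7) = 3645(T − 64.7)
4276.1 T = 235829 − 55136 = 180693
T ≈ 42.26 °C — above 0 °C, consistent with complete melting.

T_f ≈ 42.3 °C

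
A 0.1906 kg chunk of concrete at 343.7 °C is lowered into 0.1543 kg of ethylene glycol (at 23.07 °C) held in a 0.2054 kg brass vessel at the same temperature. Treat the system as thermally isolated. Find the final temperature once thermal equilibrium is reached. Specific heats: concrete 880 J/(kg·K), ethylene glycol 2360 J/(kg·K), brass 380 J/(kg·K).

T_f ≈ 111.2 °C

Conservation of energy gives ΣQ = 0:
0.1906·880·(T − 343.7) + 0.1543·2360·(T − 23.07) + 0.2054·380·(T − 23.07) = 0
167.73(T − 343.7) + 364.15(T − 23.07) + 78.05(T − 23.07) = 0
609.93 T = 67850
T ≈ 111.24 °C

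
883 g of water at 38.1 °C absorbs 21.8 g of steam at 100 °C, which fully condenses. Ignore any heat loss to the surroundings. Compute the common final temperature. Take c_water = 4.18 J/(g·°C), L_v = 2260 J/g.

T_f ≈ 52.6 °C

Let T be the final temperature. ΣQ_i = 0:
steam→water at 100 °C releases m L_v = 21.8×2260 = 49268
  condensed water 100 °C→T: 91.12(T − 100)
  original water: 3690.9(T − 38.1)
3782.1 T = 49268 + 9112.4 + 140625 = 199005
T ≈ 52.62 °C (< 100 °C, so full condensation is consistent).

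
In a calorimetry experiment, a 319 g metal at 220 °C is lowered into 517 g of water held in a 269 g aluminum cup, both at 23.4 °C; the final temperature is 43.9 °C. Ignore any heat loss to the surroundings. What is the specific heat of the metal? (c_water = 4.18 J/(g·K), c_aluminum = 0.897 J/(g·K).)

c ≈ 0.877 J/(g·K)

Energy conservation, ΣQ = 0:
319×c×(43.9 − 220) + 517×4.18×(43.9 − 23.4) + 269×0.897×(43.9 − 23.4) = 0
-56176 c = -49248
c = -49248/-56176 ≈ 0.8767 J/(g·K)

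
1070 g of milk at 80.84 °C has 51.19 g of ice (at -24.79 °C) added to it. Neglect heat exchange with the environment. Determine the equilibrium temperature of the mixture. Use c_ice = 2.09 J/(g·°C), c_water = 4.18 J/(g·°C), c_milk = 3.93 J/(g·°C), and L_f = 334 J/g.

T_f ≈ 72.5 °C

Let T be the final temperature. ΣQ_i = 0:
ice -24.79→0 °C: 51.19·2.09·24.79 = 2652.2; fusion: m_ice L_f = 51.19·334 = 17097; meltwater 0→T: 51.19·4.18·T = 213.97 T; milk: 4205.1(T − 80.84)
4419.1 T = 339940 − 19750 = 320191
T ≈ 72.46 °C. Since T > 0 °C, the all-ice-melts assumption holds.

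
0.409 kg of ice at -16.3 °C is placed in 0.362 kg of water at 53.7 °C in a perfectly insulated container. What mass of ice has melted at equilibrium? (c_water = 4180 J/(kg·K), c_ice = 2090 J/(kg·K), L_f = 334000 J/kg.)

Water can give up m c ΔT = 0.362·4180·53.7 = 81257 J before reaching 0 °C.
Warming the ice to 0 °C takes 0.409·2090·16.3 = 13933 J, leaving 67323 J for melting.
Fully melting the ice requires m_ice L_f = 0.409·334000 = 136606 J.
That's not enough to melt it all — equilibrium is at 0 °C with ice remaining.
m_melted·334000 = 67323  ⇒  m_melted ≈ 0.2016 kg.

m_melted ≈ 0.202 kg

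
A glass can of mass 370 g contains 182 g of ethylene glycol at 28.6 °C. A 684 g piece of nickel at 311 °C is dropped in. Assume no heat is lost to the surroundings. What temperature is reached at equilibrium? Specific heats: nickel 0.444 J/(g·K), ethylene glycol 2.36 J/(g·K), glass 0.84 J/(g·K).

T_f ≈ 110.7 °C

With ΣQ=0 the equilibrium temperature is the m·c-weighted mean:
T_f = (303.7×311 + 429.52×28.6 + 310.8×28.6) / (303.7 + 429.52 + 310.8)
    = 115623 / 1044 ≈ 110.75 °C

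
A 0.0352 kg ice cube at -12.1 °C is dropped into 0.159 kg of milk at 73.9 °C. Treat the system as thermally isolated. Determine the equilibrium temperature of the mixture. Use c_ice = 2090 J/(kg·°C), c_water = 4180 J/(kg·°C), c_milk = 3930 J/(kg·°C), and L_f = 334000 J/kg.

T_f ≈ 43.4 °C

Energy conservation, ΣQ = 0:
ice -12.1→0 °C: 0.0352·2090·12.1 = 890.17
  melt ice: 0.0352·334000 = 11757
  meltwater 0→T: 0.0352·4180·T = 147.14 T
  milk cools: 0.159·3930·(T − 73.9) = 624.87(T − 73.9)
772.01 T = 46178 − 12647 = 33531
T ≈ 43.43 °C — above 0 °C, consistent with complete melting.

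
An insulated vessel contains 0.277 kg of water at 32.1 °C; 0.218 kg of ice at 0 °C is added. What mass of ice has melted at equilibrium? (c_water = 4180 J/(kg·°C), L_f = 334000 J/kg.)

Heat available from the water dropping to 0 °C: 0.277×4180×32.1 = 37167 J.
Fully melting the ice requires m_ice L_f = 0.218×334000 = 72812 J.
That's not enough to melt it all — equilibrium is at 0 °C with ice remaining.
Mass melted = 37167/334000 ≈ 0.1113 kg.

m_melted ≈ 0.111 kg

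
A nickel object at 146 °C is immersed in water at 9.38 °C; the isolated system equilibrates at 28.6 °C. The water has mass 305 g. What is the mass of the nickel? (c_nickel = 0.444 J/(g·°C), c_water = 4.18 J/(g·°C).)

m ≈ 470 g

|Q_nickel| = |Q_water|:
m×0.444×(146 − 28.6) = 305×4.18×(28.6 − 9.38)
52.13 m = 24504  ⇒  m ≈ 470.1 g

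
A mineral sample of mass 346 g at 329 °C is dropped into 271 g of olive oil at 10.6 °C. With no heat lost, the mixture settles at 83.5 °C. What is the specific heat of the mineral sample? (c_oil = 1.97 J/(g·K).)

c ≈ 0.458 J/(g·K)

Heat gained plus heat lost sum to zero:
346·c·(83.5 − 329) + 271·1.97·(83.5 − 10.6) = 0
-84943 c = -38919
c = -38919/-84943 ≈ 0.4582 J/(g·K)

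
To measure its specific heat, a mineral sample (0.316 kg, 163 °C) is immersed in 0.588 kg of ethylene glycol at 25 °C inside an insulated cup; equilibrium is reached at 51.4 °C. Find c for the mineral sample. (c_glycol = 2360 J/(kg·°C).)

Taking heat into each body as positive, Σ m c ΔT = 0:
0.316·c·(51.4 − 163) + 0.588·2360·(51.4 − 25) = 0
-35.27 c = -36635
c = -36635/-35.27 ≈ 1039 J/(kg·°C)

c ≈ 1040 J/(kg·°C)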